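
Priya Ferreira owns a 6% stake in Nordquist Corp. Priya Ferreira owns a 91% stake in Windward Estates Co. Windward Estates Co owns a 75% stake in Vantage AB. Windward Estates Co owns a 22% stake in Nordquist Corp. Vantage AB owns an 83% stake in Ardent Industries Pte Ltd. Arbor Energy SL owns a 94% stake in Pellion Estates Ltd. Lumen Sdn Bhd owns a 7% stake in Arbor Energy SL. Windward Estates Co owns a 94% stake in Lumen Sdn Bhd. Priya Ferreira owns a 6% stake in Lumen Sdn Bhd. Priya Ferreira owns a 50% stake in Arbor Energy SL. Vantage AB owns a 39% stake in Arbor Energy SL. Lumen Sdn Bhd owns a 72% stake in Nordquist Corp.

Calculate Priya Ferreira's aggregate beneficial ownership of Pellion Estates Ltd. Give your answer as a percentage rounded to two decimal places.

78.04%

Priya reaches Pellion along 4 paths.
Via Windward → Vantage → Arbor: 91% × 75% × 39% × 94% = 25.02045%.
Via Arbor: 50% × 94% = 47%.
Via Lumen → Arbor: 6% × 7% × 94% = 0.3948%.
Via Windward → Lumen → Arbor: 91% × 94% × 7% × 94% = 5.628532%.
Total: 25.02045% + 47% + 0.3948% + 5.628532% = 78.043782%.
Rounded: 78.04%.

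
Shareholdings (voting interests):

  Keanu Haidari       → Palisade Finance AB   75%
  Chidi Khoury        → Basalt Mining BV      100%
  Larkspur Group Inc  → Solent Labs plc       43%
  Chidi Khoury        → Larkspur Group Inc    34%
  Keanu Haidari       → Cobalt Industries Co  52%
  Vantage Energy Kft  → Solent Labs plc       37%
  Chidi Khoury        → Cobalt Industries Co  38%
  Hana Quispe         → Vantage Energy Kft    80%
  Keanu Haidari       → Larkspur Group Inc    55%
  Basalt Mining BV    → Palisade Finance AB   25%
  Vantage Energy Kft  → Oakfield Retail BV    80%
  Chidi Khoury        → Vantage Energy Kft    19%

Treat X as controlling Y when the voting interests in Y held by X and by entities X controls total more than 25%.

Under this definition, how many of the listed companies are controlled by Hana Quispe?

Hana holds 80% of Vantage, so Hana controls Vantage.
Vantage holds 80% of Oakfield, so Hana controls Oakfield.
Vantage holds 37% of Solent, so Hana controls Solent.
No other company's threshold is met.
Hana controls 3 companies.

3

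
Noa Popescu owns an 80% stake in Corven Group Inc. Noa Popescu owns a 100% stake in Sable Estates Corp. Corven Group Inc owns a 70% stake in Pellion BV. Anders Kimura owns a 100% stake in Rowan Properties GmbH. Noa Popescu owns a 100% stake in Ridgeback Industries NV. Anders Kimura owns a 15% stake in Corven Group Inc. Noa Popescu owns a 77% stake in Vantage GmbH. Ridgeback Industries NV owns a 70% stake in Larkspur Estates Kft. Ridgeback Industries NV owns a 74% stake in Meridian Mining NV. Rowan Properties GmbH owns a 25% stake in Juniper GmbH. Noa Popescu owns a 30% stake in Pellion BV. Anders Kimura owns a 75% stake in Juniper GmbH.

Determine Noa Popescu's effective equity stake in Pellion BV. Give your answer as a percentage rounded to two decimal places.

86.00%

Noa reaches Pellion along 2 paths.
Via Corven: 80% × 70% = 56%.
Direct stake: 30% = 30%.
Total: 56% + 30% = 86%.
Rounded: 86.00%.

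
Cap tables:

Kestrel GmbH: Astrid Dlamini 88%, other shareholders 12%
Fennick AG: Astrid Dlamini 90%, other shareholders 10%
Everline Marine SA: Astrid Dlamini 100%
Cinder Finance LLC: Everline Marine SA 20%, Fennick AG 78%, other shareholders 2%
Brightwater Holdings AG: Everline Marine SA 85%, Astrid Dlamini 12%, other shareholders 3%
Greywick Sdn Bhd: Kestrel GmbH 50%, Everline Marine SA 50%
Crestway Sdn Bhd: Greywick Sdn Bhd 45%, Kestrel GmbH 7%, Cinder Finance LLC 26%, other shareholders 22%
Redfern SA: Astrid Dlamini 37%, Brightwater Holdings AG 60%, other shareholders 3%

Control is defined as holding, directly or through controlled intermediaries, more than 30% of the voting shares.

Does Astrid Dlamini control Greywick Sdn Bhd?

Yes

Astrid holds 88% of Kestrel, so Astrid controls Kestrel.
Astrid holds 100% of Everline, so Astrid controls Everline.
Kestrel and Everline together hold 50% + 50% = 100% of Greywick, so Astrid controls Greywick.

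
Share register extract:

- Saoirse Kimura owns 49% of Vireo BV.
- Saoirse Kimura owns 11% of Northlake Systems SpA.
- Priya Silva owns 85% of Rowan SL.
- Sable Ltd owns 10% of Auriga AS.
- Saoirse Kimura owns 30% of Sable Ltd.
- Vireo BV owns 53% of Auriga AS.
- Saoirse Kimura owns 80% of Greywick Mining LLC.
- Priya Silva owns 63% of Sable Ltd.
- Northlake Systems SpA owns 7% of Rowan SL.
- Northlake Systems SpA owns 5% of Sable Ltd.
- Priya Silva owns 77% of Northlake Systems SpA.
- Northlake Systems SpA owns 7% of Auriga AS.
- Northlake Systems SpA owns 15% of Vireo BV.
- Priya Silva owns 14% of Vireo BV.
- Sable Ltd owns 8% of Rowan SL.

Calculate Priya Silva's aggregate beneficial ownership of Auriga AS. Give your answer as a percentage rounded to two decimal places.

25.62%

Priya reaches Auriga along 5 paths.
Via Northlake → Sable: 77% × 5% × 10% = 0.385%.
Via Sable: 63% × 10% = 6.3%.
Via Northlake: 77% × 7% = 5.39%.
Via Vireo: 14% × 53% = 7.42%.
Via Northlake → Vireo: 77% × 15% × 53% = 6.1215%.
Total: 0.385% + 6.3% + 5.39% + 7.42% + 6.1215% = 25.6165%.
Rounded: 25.62%.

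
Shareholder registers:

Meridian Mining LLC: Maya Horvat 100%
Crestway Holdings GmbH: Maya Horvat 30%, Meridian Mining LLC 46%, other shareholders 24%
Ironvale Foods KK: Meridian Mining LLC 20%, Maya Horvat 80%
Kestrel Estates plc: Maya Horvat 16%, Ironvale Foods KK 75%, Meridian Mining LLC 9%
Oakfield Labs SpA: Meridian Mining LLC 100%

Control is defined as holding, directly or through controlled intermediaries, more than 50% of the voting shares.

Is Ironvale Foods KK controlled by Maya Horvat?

Maya holds 100% of Meridian, so Maya controls Meridian.
Meridian and Maya together hold 20% + 80% = 100% of Ironvale, so Maya controls Ironvale.

Yes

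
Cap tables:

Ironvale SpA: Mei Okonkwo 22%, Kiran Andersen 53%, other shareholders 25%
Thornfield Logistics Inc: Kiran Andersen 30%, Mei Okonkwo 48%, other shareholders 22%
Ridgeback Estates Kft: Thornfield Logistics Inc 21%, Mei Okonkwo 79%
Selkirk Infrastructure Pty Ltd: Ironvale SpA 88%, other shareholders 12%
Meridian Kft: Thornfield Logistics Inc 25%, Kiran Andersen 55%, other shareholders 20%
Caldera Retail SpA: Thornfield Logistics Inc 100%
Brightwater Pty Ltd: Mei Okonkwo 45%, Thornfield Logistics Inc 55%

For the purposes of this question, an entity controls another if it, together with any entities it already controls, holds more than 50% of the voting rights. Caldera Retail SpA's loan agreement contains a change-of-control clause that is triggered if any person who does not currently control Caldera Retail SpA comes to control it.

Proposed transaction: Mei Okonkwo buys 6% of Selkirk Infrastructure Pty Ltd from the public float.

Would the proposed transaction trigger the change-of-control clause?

The purchase changes only Mei's holdings, so Mei is the only person who could newly come to control Caldera.
Mei holds 79% of Ridgeback, so Mei controls Ridgeback.
Neither Mei nor any entity Mei controls holds any voting interest in Caldera.
So before the transaction, Mei does not control Caldera.
After the purchase, Mei holds 6% of Selkirk directly.
Mei's side now holds 6% of Selkirk, not > 50%, so Mei still does not control Selkirk.
After the transaction, neither Mei nor any entity Mei controls holds a voting interest in Caldera, so Mei still does not control it.
No new person acquires control, so the clause is not triggered.

No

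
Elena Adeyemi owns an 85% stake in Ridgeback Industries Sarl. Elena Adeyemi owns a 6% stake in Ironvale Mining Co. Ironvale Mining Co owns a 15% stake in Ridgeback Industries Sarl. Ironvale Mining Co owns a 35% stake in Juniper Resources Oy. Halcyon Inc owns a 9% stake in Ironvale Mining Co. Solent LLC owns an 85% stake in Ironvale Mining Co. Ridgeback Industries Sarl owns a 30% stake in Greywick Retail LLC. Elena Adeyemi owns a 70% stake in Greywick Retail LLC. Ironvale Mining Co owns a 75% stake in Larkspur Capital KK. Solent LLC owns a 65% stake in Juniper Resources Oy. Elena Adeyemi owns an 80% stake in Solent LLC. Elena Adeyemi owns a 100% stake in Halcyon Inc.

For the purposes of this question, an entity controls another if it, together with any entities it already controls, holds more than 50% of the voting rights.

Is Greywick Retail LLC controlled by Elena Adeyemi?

Yes

Elena holds 80% of Solent, so Elena controls Solent.
Elena holds 100% of Halcyon, so Elena controls Halcyon.
Solent and Halcyon and Elena together hold 85% + 9% + 6% = 100% of Ironvale, so Elena controls Ironvale.
Ironvale and Elena together hold 15% + 85% = 100% of Ridgeback, so Elena controls Ridgeback.
Elena and Ridgeback together hold 70% + 30% = 100% of Greywick, so Elena controls Greywick.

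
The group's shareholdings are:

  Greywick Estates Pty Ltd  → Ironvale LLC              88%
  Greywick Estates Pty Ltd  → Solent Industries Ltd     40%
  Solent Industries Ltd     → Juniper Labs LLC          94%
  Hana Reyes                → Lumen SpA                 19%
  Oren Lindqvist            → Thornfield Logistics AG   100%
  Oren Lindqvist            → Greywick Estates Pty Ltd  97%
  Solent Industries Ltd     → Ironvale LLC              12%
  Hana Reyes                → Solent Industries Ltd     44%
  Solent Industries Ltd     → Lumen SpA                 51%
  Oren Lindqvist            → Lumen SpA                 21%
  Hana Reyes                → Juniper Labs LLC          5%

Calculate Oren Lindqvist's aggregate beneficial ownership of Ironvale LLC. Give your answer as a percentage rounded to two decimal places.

90.02%

Oren reaches Ironvale along 2 paths.
Via Greywick → Solent: 97% × 40% × 12% = 4.656%.
Via Greywick: 97% × 88% = 85.36%.
Total: 4.656% + 85.36% = 90.016%.
Rounded: 90.02%.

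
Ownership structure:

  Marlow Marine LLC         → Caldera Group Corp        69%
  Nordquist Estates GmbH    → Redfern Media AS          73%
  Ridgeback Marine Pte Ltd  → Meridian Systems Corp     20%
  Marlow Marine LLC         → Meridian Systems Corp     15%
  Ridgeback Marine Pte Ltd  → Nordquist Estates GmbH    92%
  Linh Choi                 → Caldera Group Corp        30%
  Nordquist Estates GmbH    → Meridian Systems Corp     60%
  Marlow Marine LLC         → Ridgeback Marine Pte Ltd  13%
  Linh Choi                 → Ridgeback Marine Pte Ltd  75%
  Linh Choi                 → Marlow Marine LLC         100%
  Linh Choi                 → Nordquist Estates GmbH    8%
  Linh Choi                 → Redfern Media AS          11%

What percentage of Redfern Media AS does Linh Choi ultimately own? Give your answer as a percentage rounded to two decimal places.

75.94%

Linh reaches Redfern along 4 paths.
Via Nordquist: 8% × 73% = 5.84%.
Via Marlow → Ridgeback → Nordquist: 100% × 13% × 92% × 73% = 8.7308%.
Via Ridgeback → Nordquist: 75% × 92% × 73% = 50.37%.
Direct stake: 11% = 11%.
Total: 5.84% + 8.7308% + 50.37% + 11% = 75.9408%.
Rounded: 75.94%.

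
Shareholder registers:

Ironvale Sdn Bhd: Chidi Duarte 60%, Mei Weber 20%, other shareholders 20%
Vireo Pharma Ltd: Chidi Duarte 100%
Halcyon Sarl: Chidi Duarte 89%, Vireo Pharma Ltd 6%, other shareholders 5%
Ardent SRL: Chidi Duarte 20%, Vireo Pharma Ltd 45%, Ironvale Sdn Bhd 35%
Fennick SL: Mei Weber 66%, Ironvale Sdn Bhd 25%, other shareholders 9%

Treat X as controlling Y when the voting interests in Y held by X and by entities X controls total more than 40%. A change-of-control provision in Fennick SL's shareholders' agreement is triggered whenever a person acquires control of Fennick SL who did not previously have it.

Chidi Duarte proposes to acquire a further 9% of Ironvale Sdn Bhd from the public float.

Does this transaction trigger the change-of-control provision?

No

The purchase changes only Chidi's holdings, so Chidi is the only person who could newly come to control Fennick.
Chidi holds 60% of Ironvale, so Chidi controls Ironvale.
Chidi holds 100% of Vireo, so Chidi controls Vireo.
Chidi and Vireo together hold 89% + 6% = 95% of Halcyon, so Chidi controls Halcyon.
Chidi and Vireo and Ironvale together hold 20% + 45% + 35% = 100% of Ardent, so Chidi controls Ardent.
In Fennick, Chidi's side holds only 25%, not > 40%.
So before the transaction, Chidi does not control Fennick.
After the purchase, Chidi's direct stake in Ironvale rises to 60% + 9% = 69%.
Chidi holds 69% of Ironvale, so Chidi controls Ironvale.
After the transaction, Chidi's side holds 25% of Fennick, not > 40%, so Chidi still does not control Fennick.
No new person acquires control, so the clause is not triggered.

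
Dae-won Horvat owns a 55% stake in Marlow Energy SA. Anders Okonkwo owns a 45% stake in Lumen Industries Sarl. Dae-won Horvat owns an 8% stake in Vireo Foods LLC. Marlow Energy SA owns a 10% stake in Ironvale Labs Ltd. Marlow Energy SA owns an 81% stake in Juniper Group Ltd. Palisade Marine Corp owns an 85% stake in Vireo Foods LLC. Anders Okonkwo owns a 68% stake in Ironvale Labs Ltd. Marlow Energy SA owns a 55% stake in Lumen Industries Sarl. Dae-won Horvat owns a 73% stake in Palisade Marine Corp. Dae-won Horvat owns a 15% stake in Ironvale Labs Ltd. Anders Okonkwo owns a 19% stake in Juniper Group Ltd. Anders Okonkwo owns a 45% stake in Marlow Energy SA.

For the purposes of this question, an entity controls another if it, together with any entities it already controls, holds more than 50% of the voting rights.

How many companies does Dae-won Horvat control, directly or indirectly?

Dae-won holds 55% of Marlow, so Dae-won controls Marlow.
Dae-won holds 73% of Palisade, so Dae-won controls Palisade.
Marlow holds 55% of Lumen, so Dae-won controls Lumen.
Marlow holds 81% of Juniper, so Dae-won controls Juniper.
Palisade and Dae-won together hold 85% + 8% = 93% of Vireo, so Dae-won controls Vireo.
No other company's threshold is met.
Dae-won controls 5 companies.

5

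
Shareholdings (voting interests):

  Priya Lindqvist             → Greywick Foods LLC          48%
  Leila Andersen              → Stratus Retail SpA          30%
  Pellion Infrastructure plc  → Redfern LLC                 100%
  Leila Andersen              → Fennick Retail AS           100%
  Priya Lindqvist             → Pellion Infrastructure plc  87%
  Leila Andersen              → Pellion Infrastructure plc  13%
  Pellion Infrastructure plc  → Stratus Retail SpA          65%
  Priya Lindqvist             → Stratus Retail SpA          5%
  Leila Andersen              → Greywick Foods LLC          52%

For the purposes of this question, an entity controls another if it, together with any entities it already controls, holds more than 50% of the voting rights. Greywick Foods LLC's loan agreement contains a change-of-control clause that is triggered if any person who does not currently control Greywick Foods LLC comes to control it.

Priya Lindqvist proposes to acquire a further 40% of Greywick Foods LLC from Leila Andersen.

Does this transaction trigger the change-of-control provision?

The purchase adds only to Priya's holdings (Leila's stake shrinks), so Priya is the only person who could newly come to control Greywick.
Priya holds 87% of Pellion, so Priya controls Pellion.
Pellion and Priya together hold 65% + 5% = 70% of Stratus, so Priya controls Stratus.
Pellion holds 100% of Redfern, so Priya controls Redfern.
In Greywick, Priya's side holds only 48%, not > 50%.
So before the transaction, Priya does not control Greywick.
After the purchase, Priya's direct stake in Greywick rises to 48% + 40% = 88%, and Leila's stake falls to 12%.
Priya holds 88% of Greywick, so Priya controls Greywick.
Priya did not control Greywick before and does after, so the clause is triggered.

Yes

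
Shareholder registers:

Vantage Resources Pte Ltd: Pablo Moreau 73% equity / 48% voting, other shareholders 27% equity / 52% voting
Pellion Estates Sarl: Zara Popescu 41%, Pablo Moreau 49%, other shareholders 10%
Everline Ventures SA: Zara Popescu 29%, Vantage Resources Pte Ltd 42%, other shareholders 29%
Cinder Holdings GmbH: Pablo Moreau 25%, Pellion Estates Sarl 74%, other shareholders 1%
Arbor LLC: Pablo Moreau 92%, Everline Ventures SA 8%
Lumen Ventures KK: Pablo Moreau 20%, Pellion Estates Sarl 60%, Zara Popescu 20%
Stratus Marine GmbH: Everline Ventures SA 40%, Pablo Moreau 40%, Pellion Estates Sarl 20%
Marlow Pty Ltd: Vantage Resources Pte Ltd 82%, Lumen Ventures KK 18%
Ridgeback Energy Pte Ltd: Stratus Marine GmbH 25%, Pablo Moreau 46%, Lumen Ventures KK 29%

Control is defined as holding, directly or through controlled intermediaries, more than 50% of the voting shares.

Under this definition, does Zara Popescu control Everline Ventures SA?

Zara's largest direct stake is 41% in Pellion, which does not meet the threshold, so Zara controls no company.
In Everline, Zara's side holds only 29%, not > 50%.
So Zara does not control Everline.

No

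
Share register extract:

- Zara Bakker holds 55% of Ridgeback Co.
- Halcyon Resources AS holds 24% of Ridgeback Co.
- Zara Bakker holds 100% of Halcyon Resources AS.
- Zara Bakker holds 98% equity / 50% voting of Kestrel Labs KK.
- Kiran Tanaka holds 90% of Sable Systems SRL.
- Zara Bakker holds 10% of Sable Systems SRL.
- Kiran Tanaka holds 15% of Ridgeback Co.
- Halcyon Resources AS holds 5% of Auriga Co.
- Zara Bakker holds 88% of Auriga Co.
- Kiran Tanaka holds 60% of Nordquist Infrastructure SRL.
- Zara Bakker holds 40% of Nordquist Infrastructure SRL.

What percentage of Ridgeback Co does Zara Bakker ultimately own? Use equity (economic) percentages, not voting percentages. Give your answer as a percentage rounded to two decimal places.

79.00%

Zara reaches Ridgeback along 2 paths.
Direct stake: 55% = 55%.
Via Halcyon: 100% × 24% = 24%.
Total: 55% + 24% = 79%.
Rounded: 79.00%.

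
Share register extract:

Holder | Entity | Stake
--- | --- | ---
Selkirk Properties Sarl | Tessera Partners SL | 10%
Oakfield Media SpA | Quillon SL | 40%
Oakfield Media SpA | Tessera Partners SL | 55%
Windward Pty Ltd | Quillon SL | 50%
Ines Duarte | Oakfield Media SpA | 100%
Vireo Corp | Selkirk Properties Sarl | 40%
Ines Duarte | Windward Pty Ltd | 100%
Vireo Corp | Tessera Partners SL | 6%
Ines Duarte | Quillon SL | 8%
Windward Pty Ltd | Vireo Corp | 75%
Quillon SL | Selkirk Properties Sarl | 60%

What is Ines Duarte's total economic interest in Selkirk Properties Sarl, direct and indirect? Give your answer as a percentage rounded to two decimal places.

88.80%

Ines reaches Selkirk along 4 paths.
Via Windward → Vireo: 100% × 75% × 40% = 30%.
Via Oakfield → Quillon: 100% × 40% × 60% = 24%.
Via Windward → Quillon: 100% × 50% × 60% = 30%.
Via Quillon: 8% × 60% = 4.8%.
Total: 30% + 24% + 30% + 4.8% = 88.8%.
Rounded: 88.80%.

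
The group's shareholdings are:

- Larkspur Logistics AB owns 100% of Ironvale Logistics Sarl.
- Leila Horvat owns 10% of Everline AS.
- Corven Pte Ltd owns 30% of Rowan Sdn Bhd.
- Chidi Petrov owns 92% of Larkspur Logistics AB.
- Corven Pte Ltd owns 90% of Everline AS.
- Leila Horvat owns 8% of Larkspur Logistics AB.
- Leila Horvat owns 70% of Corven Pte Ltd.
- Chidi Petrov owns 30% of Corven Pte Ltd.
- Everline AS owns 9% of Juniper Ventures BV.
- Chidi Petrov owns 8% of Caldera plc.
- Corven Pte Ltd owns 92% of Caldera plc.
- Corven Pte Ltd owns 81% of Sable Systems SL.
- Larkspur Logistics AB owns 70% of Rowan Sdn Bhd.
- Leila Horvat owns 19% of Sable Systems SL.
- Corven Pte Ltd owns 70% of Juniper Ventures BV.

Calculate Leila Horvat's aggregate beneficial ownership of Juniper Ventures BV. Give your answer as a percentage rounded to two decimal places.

Leila reaches Juniper along 3 paths.
Via Corven: 70% × 70% = 49%.
Via Corven → Everline: 70% × 90% × 9% = 5.67%.
Via Everline: 10% × 9% = 0.9%.
Total: 49% + 5.67% + 0.9% = 55.57%.

55.57%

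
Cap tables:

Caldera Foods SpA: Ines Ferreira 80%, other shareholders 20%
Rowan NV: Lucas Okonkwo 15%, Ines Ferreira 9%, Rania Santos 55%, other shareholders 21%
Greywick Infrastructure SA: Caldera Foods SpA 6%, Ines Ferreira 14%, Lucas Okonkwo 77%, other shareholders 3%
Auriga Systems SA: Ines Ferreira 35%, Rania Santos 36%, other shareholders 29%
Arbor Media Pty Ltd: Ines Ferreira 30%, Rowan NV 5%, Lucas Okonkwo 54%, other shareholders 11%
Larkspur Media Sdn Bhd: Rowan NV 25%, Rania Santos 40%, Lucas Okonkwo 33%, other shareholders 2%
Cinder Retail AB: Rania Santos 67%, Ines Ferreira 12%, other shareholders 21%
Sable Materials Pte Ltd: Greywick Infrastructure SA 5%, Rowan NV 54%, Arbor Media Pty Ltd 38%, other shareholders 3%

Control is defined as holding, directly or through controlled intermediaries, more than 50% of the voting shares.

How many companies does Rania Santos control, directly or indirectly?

Rania holds 55% of Rowan, so Rania controls Rowan.
Rowan and Rania together hold 25% + 40% = 65% of Larkspur, so Rania controls Larkspur.
Rania holds 67% of Cinder, so Rania controls Cinder.
Rowan holds 54% of Sable, so Rania controls Sable.
No other company's threshold is met.
Rania controls 4 companies.

4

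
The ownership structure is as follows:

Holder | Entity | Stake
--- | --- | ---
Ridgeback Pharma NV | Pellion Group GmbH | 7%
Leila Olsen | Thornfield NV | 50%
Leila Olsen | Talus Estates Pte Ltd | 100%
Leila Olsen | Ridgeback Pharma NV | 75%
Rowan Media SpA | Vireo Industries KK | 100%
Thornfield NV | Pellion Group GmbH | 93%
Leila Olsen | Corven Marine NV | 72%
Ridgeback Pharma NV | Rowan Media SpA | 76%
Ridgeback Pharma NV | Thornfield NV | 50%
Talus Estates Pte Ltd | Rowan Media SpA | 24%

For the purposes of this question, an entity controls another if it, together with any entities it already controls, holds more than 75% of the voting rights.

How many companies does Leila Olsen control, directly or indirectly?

1

Leila holds 100% of Talus, so Leila controls Talus.
No other company's threshold is met.
Leila controls 1 company.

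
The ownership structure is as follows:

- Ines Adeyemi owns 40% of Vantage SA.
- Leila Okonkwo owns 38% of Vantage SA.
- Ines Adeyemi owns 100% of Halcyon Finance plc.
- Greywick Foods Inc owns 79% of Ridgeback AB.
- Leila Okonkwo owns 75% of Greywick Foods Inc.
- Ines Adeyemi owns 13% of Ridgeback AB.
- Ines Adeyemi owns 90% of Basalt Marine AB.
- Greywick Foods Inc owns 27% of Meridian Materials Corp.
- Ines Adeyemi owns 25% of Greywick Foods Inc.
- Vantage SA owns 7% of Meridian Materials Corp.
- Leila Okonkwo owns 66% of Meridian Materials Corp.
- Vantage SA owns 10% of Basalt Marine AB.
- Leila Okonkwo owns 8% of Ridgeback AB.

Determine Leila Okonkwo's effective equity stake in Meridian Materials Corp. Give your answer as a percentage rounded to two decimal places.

Leila reaches Meridian along 3 paths.
Via Vantage: 38% × 7% = 2.66%.
Via Greywick: 75% × 27% = 20.25%.
Direct stake: 66% = 66%.
Total: 2.66% + 20.25% + 66% = 88.91%.

88.91%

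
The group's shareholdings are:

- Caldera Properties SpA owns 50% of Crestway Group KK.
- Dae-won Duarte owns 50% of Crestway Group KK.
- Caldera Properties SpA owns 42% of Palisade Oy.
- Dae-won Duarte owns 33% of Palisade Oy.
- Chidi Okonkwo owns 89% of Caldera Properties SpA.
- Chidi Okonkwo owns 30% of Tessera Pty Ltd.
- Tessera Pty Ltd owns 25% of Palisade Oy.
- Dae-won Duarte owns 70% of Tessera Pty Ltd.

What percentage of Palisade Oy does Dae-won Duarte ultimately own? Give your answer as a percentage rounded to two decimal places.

50.50%

Dae-won reaches Palisade along 2 paths.
Direct stake: 33% = 33%.
Via Tessera: 70% × 25% = 17.5%.
Total: 33% + 17.5% = 50.5%.
Rounded: 50.50%.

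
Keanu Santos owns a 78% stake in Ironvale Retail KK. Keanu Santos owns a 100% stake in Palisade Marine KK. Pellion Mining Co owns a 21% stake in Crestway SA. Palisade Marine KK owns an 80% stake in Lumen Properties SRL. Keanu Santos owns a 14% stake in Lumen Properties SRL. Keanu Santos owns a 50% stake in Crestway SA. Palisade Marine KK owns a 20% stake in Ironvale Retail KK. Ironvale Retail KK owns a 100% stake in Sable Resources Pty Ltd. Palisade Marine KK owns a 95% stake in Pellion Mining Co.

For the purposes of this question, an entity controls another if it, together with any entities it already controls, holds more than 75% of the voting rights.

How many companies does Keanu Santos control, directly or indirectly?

Keanu holds 100% of Palisade, so Keanu controls Palisade.
Palisade and Keanu together hold 80% + 14% = 94% of Lumen, so Keanu controls Lumen.
Palisade and Keanu together hold 20% + 78% = 98% of Ironvale, so Keanu controls Ironvale.
Ironvale holds 100% of Sable, so Keanu controls Sable.
Palisade holds 95% of Pellion, so Keanu controls Pellion.
No other company's threshold is met.
Keanu controls 5 companies.

5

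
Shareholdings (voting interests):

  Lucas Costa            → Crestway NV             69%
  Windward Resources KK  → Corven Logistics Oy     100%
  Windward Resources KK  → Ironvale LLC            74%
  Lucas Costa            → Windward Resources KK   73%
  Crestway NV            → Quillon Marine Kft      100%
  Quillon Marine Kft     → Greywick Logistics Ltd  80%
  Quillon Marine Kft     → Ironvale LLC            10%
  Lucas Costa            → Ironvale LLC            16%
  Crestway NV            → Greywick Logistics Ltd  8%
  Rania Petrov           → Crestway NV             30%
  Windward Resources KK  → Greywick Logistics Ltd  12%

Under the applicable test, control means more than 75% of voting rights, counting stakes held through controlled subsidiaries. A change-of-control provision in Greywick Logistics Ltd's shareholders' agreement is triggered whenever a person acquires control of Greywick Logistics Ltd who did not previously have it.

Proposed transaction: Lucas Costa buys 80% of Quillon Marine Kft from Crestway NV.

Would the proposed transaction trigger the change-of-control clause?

The purchase adds only to Lucas's holdings (Crestway's stake shrinks), so Lucas is the only person who could newly come to control Greywick.
Lucas's largest direct stake is 73% in Windward, which does not meet the threshold, so Lucas controls no company.
Neither Lucas nor any entity Lucas controls holds any voting interest in Greywick.
So before the transaction, Lucas does not control Greywick.
After the purchase, Lucas holds 80% of Quillon directly, and Crestway's stake falls to 20%.
Lucas holds 80% of Quillon, so Lucas controls Quillon.
Quillon holds 80% of Greywick, so Lucas controls Greywick.
Lucas did not control Greywick before and does after, so the clause is triggered.

Yes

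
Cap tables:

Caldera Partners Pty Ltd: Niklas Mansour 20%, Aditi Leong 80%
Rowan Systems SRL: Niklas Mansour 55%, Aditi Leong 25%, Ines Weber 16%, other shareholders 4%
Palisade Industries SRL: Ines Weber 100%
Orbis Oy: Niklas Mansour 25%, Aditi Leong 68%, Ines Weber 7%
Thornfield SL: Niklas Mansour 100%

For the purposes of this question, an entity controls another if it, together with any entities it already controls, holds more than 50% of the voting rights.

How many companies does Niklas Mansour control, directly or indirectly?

Niklas holds 55% of Rowan, so Niklas controls Rowan.
Niklas holds 100% of Thornfield, so Niklas controls Thornfield.
No other company's threshold is met.
Niklas controls 2 companies.

2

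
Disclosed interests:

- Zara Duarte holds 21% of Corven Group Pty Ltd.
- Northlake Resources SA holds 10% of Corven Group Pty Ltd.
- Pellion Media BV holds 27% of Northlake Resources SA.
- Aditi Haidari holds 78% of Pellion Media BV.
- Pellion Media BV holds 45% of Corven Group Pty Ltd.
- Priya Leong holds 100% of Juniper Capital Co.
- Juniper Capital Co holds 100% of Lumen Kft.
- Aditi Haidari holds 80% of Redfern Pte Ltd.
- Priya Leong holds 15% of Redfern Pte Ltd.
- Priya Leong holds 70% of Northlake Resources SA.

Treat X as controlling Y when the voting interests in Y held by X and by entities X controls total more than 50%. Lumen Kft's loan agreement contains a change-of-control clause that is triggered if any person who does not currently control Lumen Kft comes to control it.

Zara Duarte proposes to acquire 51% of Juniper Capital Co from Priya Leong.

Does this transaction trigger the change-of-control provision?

The purchase adds only to Zara's holdings (Priya's stake shrinks), so Zara is the only person who could newly come to control Lumen.
Zara's largest direct stake is 21% in Corven, which does not meet the threshold, so Zara controls no company.
Neither Zara nor any entity Zara controls holds any voting interest in Lumen.
So before the transaction, Zara does not control Lumen.
After the purchase, Zara holds 51% of Juniper directly, and Priya's stake falls to 49%.
Zara holds 51% of Juniper, so Zara controls Juniper.
Juniper holds 100% of Lumen, so Zara controls Lumen.
Zara did not control Lumen before and does after, so the clause is triggered.

Yes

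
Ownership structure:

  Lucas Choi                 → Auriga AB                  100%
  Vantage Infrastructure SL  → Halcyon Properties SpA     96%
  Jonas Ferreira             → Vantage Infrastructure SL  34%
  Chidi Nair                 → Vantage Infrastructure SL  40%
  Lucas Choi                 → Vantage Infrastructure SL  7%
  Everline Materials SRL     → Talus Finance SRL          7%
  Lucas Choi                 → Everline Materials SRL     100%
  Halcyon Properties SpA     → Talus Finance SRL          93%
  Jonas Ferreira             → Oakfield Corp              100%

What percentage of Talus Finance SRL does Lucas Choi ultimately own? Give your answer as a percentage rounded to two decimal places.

Lucas reaches Talus along 2 paths.
Via Vantage → Halcyon: 7% × 96% × 93% = 6.2496%.
Via Everline: 100% × 7% = 7%.
Total: 6.2496% + 7% = 13.2496%.
Rounded: 13.25%.

13.25%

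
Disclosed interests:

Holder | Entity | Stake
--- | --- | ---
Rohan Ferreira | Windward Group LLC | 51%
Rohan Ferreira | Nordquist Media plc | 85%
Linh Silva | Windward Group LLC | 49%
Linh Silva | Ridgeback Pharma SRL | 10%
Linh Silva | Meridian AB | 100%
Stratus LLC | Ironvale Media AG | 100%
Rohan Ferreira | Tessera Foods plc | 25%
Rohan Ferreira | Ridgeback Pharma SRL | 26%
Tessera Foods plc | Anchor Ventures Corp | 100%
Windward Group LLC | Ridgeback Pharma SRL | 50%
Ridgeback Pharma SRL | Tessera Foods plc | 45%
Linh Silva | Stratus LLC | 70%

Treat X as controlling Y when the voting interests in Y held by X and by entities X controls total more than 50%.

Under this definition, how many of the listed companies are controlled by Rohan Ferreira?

Rohan holds 85% of Nordquist, so Rohan controls Nordquist.
Rohan holds 51% of Windward, so Rohan controls Windward.
Rohan and Windward together hold 26% + 50% = 76% of Ridgeback, so Rohan controls Ridgeback.
Ridgeback and Rohan together hold 45% + 25% = 70% of Tessera, so Rohan controls Tessera.
Tessera holds 100% of Anchor, so Rohan controls Anchor.
No other company's threshold is met.
Rohan controls 5 companies.

5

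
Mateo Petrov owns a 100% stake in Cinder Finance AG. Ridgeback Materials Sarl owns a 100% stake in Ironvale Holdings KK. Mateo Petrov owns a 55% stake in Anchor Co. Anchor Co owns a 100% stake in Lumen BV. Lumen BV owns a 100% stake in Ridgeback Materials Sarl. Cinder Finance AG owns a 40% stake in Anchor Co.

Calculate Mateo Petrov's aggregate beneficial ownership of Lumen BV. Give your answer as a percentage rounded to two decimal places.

Mateo reaches Lumen along 2 paths.
Via Anchor: 55% × 100% = 55%.
Via Cinder → Anchor: 100% × 40% × 100% = 40%.
Total: 55% + 40% = 95%.
Rounded: 95.00%.

95.00%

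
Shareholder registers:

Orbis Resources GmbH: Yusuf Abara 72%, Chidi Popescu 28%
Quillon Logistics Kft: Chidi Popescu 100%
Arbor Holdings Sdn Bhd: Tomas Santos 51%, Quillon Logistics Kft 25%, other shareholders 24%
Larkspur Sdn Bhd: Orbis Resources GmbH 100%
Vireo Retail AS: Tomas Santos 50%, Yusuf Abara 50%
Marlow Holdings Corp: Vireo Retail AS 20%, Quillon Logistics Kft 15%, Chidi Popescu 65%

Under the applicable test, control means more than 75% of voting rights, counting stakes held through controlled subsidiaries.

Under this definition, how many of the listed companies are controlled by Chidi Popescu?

2

Chidi holds 100% of Quillon, so Chidi controls Quillon.
Quillon and Chidi together hold 15% + 65% = 80% of Marlow, so Chidi controls Marlow.
No other company's threshold is met.
Chidi controls 2 companies.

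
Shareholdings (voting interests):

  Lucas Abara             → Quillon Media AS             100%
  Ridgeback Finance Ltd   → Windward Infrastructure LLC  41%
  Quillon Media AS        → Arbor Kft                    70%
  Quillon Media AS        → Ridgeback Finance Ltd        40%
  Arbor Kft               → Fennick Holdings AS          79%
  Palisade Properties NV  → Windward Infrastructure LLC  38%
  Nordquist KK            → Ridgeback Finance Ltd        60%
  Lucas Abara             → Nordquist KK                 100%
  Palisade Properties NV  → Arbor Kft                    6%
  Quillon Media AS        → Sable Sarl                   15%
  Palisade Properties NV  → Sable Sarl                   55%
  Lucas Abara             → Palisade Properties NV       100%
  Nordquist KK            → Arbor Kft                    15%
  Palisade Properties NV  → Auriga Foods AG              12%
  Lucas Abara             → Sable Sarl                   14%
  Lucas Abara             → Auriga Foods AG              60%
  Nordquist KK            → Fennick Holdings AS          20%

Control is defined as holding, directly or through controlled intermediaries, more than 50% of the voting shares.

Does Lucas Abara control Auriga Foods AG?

Yes

Lucas holds 100% of Palisade, so Lucas controls Palisade.
Lucas and Palisade together hold 60% + 12% = 72% of Auriga, so Lucas controls Auriga.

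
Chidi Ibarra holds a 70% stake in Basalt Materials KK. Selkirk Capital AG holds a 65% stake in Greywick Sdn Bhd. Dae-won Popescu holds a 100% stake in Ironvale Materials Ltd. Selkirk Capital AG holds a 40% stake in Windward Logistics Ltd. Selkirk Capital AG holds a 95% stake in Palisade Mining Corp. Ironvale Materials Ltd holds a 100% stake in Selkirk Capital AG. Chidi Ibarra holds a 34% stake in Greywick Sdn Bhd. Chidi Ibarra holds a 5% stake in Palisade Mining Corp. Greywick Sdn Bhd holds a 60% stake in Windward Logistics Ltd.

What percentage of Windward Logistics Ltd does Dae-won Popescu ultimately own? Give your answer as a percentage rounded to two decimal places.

79.00%

Dae-won reaches Windward along 2 paths.
Via Ironvale → Selkirk: 100% × 100% × 40% = 40%.
Via Ironvale → Selkirk → Greywick: 100% × 100% × 65% × 60% = 39%.
Total: 40% + 39% = 79%.
Rounded: 79.00%.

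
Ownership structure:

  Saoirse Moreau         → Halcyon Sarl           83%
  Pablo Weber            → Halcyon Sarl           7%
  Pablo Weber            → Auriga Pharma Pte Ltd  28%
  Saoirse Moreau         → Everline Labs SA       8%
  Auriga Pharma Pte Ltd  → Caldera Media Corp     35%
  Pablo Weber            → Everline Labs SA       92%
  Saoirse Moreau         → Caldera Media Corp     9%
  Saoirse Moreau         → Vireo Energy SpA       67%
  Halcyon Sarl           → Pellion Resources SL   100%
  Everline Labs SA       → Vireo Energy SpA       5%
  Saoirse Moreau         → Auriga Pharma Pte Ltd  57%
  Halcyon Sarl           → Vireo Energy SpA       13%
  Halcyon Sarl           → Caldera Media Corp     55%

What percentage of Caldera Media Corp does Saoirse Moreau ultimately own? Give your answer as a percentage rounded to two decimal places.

Saoirse reaches Caldera along 3 paths.
Via Auriga: 57% × 35% = 19.95%.
Via Halcyon: 83% × 55% = 45.65%.
Direct stake: 9% = 9%.
Total: 19.95% + 45.65% + 9% = 74.6%.
Rounded: 74.60%.

74.60%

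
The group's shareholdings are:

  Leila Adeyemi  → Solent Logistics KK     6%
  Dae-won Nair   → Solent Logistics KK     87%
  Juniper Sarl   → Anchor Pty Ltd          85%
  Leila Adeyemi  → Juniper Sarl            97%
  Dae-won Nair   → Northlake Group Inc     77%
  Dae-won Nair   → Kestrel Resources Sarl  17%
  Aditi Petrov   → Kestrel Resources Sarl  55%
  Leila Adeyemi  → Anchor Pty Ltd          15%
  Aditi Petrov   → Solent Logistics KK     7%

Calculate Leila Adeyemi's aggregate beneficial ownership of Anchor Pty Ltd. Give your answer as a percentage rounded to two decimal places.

97.45%

Leila reaches Anchor along 2 paths.
Direct stake: 15% = 15%.
Via Juniper: 97% × 85% = 82.45%.
Total: 15% + 82.45% = 97.45%.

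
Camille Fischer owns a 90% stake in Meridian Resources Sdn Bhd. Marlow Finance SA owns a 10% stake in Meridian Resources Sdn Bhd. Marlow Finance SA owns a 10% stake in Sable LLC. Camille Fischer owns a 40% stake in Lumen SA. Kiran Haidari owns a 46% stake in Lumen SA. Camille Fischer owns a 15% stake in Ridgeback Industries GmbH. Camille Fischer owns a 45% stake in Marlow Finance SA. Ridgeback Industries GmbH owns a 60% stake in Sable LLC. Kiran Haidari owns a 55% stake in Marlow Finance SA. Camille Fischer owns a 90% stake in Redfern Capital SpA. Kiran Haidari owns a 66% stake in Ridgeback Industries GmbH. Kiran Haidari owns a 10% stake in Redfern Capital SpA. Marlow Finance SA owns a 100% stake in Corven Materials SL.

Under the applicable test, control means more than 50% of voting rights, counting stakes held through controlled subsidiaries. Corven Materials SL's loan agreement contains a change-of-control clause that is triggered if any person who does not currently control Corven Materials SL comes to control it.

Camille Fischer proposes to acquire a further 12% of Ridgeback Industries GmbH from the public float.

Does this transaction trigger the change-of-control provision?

No

The purchase changes only Camille's holdings, so Camille is the only person who could newly come to control Corven.
Camille holds 90% of Redfern, so Camille controls Redfern.
Camille holds 90% of Meridian, so Camille controls Meridian.
Neither Camille nor any entity Camille controls holds any voting interest in Corven.
So before the transaction, Camille does not control Corven.
After the purchase, Camille's direct stake in Ridgeback rises to 15% + 12% = 27%.
Camille's side now holds 27% of Ridgeback, not > 50%, so Camille still does not control Ridgeback.
After the transaction, neither Camille nor any entity Camille controls holds a voting interest in Corven, so Camille still does not control it.
No new person acquires control, so the clause is not triggered.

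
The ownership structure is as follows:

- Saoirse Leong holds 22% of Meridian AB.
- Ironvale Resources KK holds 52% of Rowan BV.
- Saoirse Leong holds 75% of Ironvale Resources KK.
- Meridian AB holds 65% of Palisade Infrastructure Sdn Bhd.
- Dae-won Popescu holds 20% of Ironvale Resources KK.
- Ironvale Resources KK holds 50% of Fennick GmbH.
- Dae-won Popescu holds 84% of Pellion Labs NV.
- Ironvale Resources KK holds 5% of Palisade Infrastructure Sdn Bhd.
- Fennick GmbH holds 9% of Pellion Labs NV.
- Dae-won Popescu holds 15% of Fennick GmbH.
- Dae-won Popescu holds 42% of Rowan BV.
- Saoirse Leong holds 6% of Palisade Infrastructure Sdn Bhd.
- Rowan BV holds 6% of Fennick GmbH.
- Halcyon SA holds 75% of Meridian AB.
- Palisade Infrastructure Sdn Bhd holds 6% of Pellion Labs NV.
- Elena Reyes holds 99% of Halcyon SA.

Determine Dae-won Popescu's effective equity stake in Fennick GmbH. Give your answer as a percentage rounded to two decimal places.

28.14%

Dae-won reaches Fennick along 4 paths.
Via Ironvale: 20% × 50% = 10%.
Direct stake: 15% = 15%.
Via Rowan: 42% × 6% = 2.52%.
Via Ironvale → Rowan: 20% × 52% × 6% = 0.624%.
Total: 10% + 15% + 2.52% + 0.624% = 28.144%.
Rounded: 28.14%.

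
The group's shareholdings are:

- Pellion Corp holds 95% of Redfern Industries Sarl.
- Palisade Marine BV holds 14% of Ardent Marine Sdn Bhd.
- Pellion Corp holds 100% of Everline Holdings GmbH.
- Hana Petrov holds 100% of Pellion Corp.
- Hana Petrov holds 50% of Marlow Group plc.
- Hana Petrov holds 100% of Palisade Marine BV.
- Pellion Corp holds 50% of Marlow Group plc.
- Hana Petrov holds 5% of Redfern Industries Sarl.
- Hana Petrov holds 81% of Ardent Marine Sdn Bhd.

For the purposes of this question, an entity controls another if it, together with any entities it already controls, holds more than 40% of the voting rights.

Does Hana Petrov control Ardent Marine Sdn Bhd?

Hana holds 100% of Palisade, so Hana controls Palisade.
Hana and Palisade together hold 81% + 14% = 95% of Ardent, so Hana controls Ardent.

Yes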